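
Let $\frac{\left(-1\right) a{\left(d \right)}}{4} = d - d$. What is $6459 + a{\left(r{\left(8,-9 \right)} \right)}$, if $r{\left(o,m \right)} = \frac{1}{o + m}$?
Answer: $6459$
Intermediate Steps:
$r{\left(o,m \right)} = \frac{1}{m + o}$
$a{\left(d \right)} = 0$ ($a{\left(d \right)} = - 4 \left(d - d\right) = \left(-4\right) 0 = 0$)
$6459 + a{\left(r{\left(8,-9 \right)} \right)} = 6459 + 0 = 6459$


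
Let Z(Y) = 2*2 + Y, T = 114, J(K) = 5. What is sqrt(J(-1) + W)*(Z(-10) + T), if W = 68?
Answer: 108*sqrt(73) ≈ 922.75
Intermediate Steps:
Z(Y) = 4 + Y
sqrt(J(-1) + W)*(Z(-10) + T) = sqrt(5 + 68)*((4 - 10) + 114) = sqrt(73)*(-6 + 114) = sqrt(73)*108 = 108*sqrt(73)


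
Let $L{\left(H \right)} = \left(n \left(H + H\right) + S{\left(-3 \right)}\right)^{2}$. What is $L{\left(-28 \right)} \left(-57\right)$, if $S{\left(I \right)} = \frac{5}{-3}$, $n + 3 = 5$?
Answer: $- \frac{2209339}{3} \approx -7.3645 \cdot 10^{5}$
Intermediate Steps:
$n = 2$ ($n = -3 + 5 = 2$)
$S{\left(I \right)} = - \frac{5}{3}$ ($S{\left(I \right)} = 5 \left(- \frac{1}{3}\right) = - \frac{5}{3}$)
$L{\left(H \right)} = \left(- \frac{5}{3} + 4 H\right)^{2}$ ($L{\left(H \right)} = \left(2 \left(H + H\right) - \frac{5}{3}\right)^{2} = \left(2 \cdot 2 H - \frac{5}{3}\right)^{2} = \left(4 H - \frac{5}{3}\right)^{2} = \left(- \frac{5}{3} + 4 H\right)^{2}$)
$L{\left(-28 \right)} \left(-57\right) = \frac{\left(-5 + 12 \left(-28\right)\right)^{2}}{9} \left(-57\right) = \frac{\left(-5 - 336\right)^{2}}{9} \left(-57\right) = \frac{\left(-341\right)^{2}}{9} \left(-57\right) = \frac{1}{9} \cdot 116281 \left(-57\right) = \frac{116281}{9} \left(-57\right) = - \frac{2209339}{3}$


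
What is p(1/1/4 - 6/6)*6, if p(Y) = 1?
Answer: 6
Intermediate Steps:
p(1/1/4 - 6/6)*6 = 1*6 = 6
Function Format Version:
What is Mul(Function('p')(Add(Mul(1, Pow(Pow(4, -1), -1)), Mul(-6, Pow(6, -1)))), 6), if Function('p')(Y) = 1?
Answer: 6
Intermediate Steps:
Mul(Function('p')(Add(Mul(1, Pow(Pow(4, -1), -1)), Mul(-6, Pow(6, -1)))), 6) = Mul(1, 6) = 6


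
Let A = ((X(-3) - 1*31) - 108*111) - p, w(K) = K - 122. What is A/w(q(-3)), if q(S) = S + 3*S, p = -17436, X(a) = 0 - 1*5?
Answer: -2706/67 ≈ -40.388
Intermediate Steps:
X(a) = -5 (X(a) = 0 - 5 = -5)
q(S) = 4*S
w(K) = -122 + K
A = 5412 (A = ((-5 - 1*31) - 108*111) - 1*(-17436) = ((-5 - 31) - 11988) + 17436 = (-36 - 11988) + 17436 = -12024 + 17436 = 5412)
A/w(q(-3)) = 5412/(-122 + 4*(-3)) = 5412/(-122 - 12) = 5412/(-134) = 5412*(-1/134) = -2706/67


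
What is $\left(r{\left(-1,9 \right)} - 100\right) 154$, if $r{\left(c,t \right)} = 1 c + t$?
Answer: $-14168$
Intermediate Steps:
$r{\left(c,t \right)} = c + t$
$\left(r{\left(-1,9 \right)} - 100\right) 154 = \left(\left(-1 + 9\right) - 100\right) 154 = \left(8 - 100\right) 154 = \left(-92\right) 154 = -14168$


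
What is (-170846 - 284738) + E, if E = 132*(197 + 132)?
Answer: -412156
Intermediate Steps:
E = 43428 (E = 132*329 = 43428)
(-170846 - 284738) + E = (-170846 - 284738) + 43428 = -455584 + 43428 = -412156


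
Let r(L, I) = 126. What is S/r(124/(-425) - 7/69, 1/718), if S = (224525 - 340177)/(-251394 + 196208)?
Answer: 28913/1738359 ≈ 0.016632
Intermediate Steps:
S = 57826/27593 (S = -115652/(-55186) = -115652*(-1/55186) = 57826/27593 ≈ 2.0957)
S/r(124/(-425) - 7/69, 1/718) = (57826/27593)/126 = (57826/27593)*(1/126) = 28913/1738359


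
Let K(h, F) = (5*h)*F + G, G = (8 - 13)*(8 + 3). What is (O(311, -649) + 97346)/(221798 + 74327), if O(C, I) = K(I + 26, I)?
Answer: 2118926/296125 ≈ 7.1555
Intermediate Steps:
G = -55 (G = -5*11 = -55)
K(h, F) = -55 + 5*F*h (K(h, F) = (5*h)*F - 55 = 5*F*h - 55 = -55 + 5*F*h)
O(C, I) = -55 + 5*I*(26 + I) (O(C, I) = -55 + 5*I*(I + 26) = -55 + 5*I*(26 + I))
(O(311, -649) + 97346)/(221798 + 74327) = ((-55 + 5*(-649)*(26 - 649)) + 97346)/(221798 + 74327) = ((-55 + 5*(-649)*(-623)) + 97346)/296125 = ((-55 + 2021635) + 97346)*(1/296125) = (2021580 + 97346)*(1/296125) = 2118926*(1/296125) = 2118926/296125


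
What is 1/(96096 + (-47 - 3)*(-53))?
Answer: 1/98746 ≈ 1.0127e-5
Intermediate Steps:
1/(96096 + (-47 - 3)*(-53)) = 1/(96096 - 50*(-53)) = 1/(96096 + 2650) = 1/98746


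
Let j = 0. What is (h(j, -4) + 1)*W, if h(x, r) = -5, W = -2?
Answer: 8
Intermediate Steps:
(h(j, -4) + 1)*W = (-5 + 1)*(-2) = -4*(-2) = 8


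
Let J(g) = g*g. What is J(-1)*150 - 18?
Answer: 132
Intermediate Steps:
J(g) = g²
J(-1)*150 - 18 = (-1)²*150 - 18 = 1*150 - 18 = 150 - 18 = 132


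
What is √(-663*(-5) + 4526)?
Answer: √7841 ≈ 88.549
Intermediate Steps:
√(-663*(-5) + 4526) = √(3315 + 4526) = √7841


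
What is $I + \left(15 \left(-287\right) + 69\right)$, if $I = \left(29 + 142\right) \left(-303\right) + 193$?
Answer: $-55856$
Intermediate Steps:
$I = -51620$ ($I = 171 \left(-303\right) + 193 = -51813 + 193 = -51620$)
$I + \left(15 \left(-287\right) + 69\right) = -51620 + \left(15 \left(-287\right) + 69\right) = -51620 + \left(-4305 + 69\right) = -51620 - 4236 = -55856$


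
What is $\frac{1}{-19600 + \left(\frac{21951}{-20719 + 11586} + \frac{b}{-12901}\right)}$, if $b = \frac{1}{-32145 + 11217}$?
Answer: $- \frac{2465838105024}{48336353455662995} \approx -5.1014 \cdot 10^{-5}$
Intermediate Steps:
$b = - \frac{1}{20928}$ ($b = \frac{1}{-20928} = - \frac{1}{20928} \approx -4.7783 \cdot 10^{-5}$)
$\frac{1}{-19600 + \left(\frac{21951}{-20719 + 11586} + \frac{b}{-12901}\right)} = \frac{1}{-19600 + \left(\frac{21951}{-20719 + 11586} - \frac{1}{20928 \left(-12901\right)}\right)} = \frac{1}{-19600 + \left(\frac{21951}{-9133} - - \frac{1}{269992128}\right)} = \frac{1}{-19600 + \left(21951 \left(- \frac{1}{9133}\right) + \frac{1}{269992128}\right)} = \frac{1}{-19600 + \left(- \frac{21951}{9133} + \frac{1}{269992128}\right)} = \frac{1}{-19600 - \frac{5926597192595}{2465838105024}} = \frac{1}{- \frac{48336353455662995}{2465838105024}} = - \frac{2465838105024}{48336353455662995}$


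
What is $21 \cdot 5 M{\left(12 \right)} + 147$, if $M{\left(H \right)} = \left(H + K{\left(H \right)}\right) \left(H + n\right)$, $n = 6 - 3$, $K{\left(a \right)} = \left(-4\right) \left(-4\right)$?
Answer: $44247$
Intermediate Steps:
$K{\left(a \right)} = 16$
$n = 3$
$M{\left(H \right)} = \left(3 + H\right) \left(16 + H\right)$ ($M{\left(H \right)} = \left(H + 16\right) \left(H + 3\right) = \left(16 + H\right) \left(3 + H\right) = \left(3 + H\right) \left(16 + H\right)$)
$21 \cdot 5 M{\left(12 \right)} + 147 = 21 \cdot 5 \left(48 + 12^{2} + 19 \cdot 12\right) + 147 = 105 \left(48 + 144 + 228\right) + 147 = 105 \cdot 420 + 147 = 44100 + 147 = 44247$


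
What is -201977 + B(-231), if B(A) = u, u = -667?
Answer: -202644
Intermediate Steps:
B(A) = -667
-201977 + B(-231) = -201977 - 667 = -202644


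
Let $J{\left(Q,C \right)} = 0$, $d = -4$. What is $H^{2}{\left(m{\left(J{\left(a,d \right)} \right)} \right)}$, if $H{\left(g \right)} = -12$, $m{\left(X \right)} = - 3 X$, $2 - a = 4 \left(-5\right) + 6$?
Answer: $144$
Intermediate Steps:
$a = 16$ ($a = 2 - \left(4 \left(-5\right) + 6\right) = 2 - \left(-20 + 6\right) = 2 - -14 = 2 + 14 = 16$)
$H^{2}{\left(m{\left(J{\left(a,d \right)} \right)} \right)} = \left(-12\right)^{2} = 144$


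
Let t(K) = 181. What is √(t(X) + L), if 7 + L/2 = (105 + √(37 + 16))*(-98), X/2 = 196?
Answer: √(-20413 - 196*√53) ≈ 147.78*I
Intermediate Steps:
X = 392 (X = 2*196 = 392)
L = -20594 - 196*√53 (L = -14 + 2*((105 + √(37 + 16))*(-98)) = -14 + 2*((105 + √53)*(-98)) = -14 + 2*(-10290 - 98*√53) = -14 + (-20580 - 196*√53) = -20594 - 196*√53 ≈ -22021.)
√(t(X) + L) = √(181 + (-20594 - 196*√53)) = √(-20413 - 196*√53)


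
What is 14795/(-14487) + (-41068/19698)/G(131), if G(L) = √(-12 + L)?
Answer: -1345/1317 - 20534*√119/1172031 ≈ -1.2124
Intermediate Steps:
14795/(-14487) + (-41068/19698)/G(131) = 14795/(-14487) + (-41068/19698)/(√(-12 + 131)) = 14795*(-1/14487) + (-41068*1/19698)/(√119) = -1345/1317 - 20534*√119/1172031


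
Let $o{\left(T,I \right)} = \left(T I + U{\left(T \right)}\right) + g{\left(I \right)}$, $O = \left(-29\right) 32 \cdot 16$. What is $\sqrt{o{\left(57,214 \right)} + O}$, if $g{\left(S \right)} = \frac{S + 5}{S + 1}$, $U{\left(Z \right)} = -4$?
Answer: $\frac{i \sqrt{122634065}}{215} \approx 51.507 i$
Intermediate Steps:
$O = -14848$ ($O = \left(-928\right) 16 = -14848$)
$g{\left(S \right)} = \frac{5 + S}{1 + S}$
$o{\left(T,I \right)} = -4 + I T + \frac{5 + I}{1 + I}$ ($o{\left(T,I \right)} = \left(T I - 4\right) + \frac{5 + I}{1 + I} = \left(I T - 4\right) + \frac{5 + I}{1 + I} = \left(-4 + I T\right) + \frac{5 + I}{1 + I} = -4 + I T + \frac{5 + I}{1 + I}$)
$\sqrt{o{\left(57,214 \right)} + O} = \sqrt{\frac{5 + 214 + \left(1 + 214\right) \left(-4 + 214 \cdot 57\right)}{1 + 214} - 14848} = \sqrt{\frac{5 + 214 + 215 \left(-4 + 12198\right)}{215} - 14848} = \sqrt{\frac{5 + 214 + 215 \cdot 12194}{215} - 14848} = \sqrt{\frac{5 + 214 + 2621710}{215} - 14848} = \sqrt{\frac{1}{215} \cdot 2621929 - 14848} = \sqrt{\frac{2621929}{215} - 14848} = \sqrt{- \frac{570391}{215}} = \frac{i \sqrt{122634065}}{215}$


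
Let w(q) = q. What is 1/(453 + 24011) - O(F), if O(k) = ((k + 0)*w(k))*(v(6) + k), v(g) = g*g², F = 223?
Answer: -534074342383/24464 ≈ -2.1831e+7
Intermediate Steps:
v(g) = g³
O(k) = k²*(216 + k) (O(k) = ((k + 0)*k)*(6³ + k) = (k*k)*(216 + k) = k²*(216 + k))
1/(453 + 24011) - O(F) = 1/(453 + 24011) - 223²*(216 + 223) = 1/24464 - 49729*439 = 1/24464 - 1*21831031 = 1/24464 - 21831031 = -534074342383/24464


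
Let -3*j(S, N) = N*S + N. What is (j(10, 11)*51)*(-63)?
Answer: 129591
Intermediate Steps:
j(S, N) = -N/3 - N*S/3 (j(S, N) = -(N*S + N)/3 = -(N + N*S)/3 = -N/3 - N*S/3)
(j(10, 11)*51)*(-63) = (-1/3*11*(1 + 10)*51)*(-63) = (-1/3*11*11*51)*(-63) = -121/3*51*(-63) = -2057*(-63) = 129591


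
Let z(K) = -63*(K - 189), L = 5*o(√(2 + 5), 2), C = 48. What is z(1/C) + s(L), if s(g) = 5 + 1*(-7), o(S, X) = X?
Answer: 190459/16 ≈ 11904.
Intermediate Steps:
L = 10 (L = 5*2 = 10)
s(g) = -2 (s(g) = 5 - 7 = -2)
z(K) = 11907 - 63*K (z(K) = -63*(-189 + K) = 11907 - 63*K)
z(1/C) + s(L) = (11907 - 63/48) - 2 = (11907 - 63*1/48) - 2 = (11907 - 21/16) - 2 = 190491/16 - 2 = 190459/16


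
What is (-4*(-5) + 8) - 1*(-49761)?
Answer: 49789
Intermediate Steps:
(-4*(-5) + 8) - 1*(-49761) = (20 + 8) + 49761 = 28 + 49761 = 49789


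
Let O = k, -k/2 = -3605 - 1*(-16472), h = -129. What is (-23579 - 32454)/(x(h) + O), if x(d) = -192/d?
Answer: 2409419/1106498 ≈ 2.1775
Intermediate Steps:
k = -25734 (k = -2*(-3605 - 1*(-16472)) = -2*(-3605 + 16472) = -2*12867 = -25734)
O = -25734
(-23579 - 32454)/(x(h) + O) = (-23579 - 32454)/(-192/(-129) - 25734) = -56033/(-192*(-1/129) - 25734) = -56033/(64/43 - 25734) = -56033/(-1106498/43) = -56033*(-43/1106498) = 2409419/1106498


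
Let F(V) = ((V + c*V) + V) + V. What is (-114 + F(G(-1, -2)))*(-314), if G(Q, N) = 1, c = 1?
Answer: 34540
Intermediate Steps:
F(V) = 4*V (F(V) = ((V + 1*V) + V) + V = ((V + V) + V) + V = (2*V + V) + V = 3*V + V = 4*V)
(-114 + F(G(-1, -2)))*(-314) = (-114 + 4*1)*(-314) = (-114 + 4)*(-314) = -110*(-314) = 34540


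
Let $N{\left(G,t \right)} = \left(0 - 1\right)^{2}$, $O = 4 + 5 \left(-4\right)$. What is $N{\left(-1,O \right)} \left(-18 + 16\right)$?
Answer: $-2$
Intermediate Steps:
$O = -16$ ($O = 4 - 20 = -16$)
$N{\left(G,t \right)} = 1$ ($N{\left(G,t \right)} = \left(-1\right)^{2} = 1$)
$N{\left(-1,O \right)} \left(-18 + 16\right) = 1 \left(-18 + 16\right) = 1 \left(-2\right) = -2$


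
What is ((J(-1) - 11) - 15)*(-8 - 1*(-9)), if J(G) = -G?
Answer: -25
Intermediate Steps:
((J(-1) - 11) - 15)*(-8 - 1*(-9)) = ((-1*(-1) - 11) - 15)*(-8 - 1*(-9)) = ((1 - 11) - 15)*(-8 + 9) = (-10 - 15)*1 = -25*1 = -25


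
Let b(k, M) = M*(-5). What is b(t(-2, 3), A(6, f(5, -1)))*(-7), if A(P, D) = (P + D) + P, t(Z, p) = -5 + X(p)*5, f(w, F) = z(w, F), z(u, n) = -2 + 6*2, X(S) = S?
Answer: 770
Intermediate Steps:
z(u, n) = 10 (z(u, n) = -2 + 12 = 10)
f(w, F) = 10
t(Z, p) = -5 + 5*p (t(Z, p) = -5 + p*5 = -5 + 5*p)
A(P, D) = D + 2*P (A(P, D) = (D + P) + P = D + 2*P)
b(k, M) = -5*M
b(t(-2, 3), A(6, f(5, -1)))*(-7) = -5*(10 + 2*6)*(-7) = -5*(10 + 12)*(-7) = -5*22*(-7) = -110*(-7) = 770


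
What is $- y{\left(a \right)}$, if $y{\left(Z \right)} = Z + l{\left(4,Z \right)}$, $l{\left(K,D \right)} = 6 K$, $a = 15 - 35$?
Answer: $-4$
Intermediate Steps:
$a = -20$ ($a = 15 - 35 = -20$)
$y{\left(Z \right)} = 24 + Z$ ($y{\left(Z \right)} = Z + 6 \cdot 4 = Z + 24 = 24 + Z$)
$- y{\left(a \right)} = - (24 - 20) = \left(-1\right) 4 = -4$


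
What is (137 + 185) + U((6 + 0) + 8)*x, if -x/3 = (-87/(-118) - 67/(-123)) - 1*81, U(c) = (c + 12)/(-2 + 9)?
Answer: 20493777/16933 ≈ 1210.3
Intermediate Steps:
U(c) = 12/7 + c/7 (U(c) = (12 + c)/7 = (12 + c)*(1/7) = 12/7 + c/7)
x = 1157027/4838 (x = -3*((-87/(-118) - 67/(-123)) - 1*81) = -3*((-87*(-1/118) - 67*(-1/123)) - 81) = -3*((87/118 + 67/123) - 81) = -3*(18607/14514 - 81) = -3*(-1157027/14514) = 1157027/4838 ≈ 239.15)
(137 + 185) + U((6 + 0) + 8)*x = (137 + 185) + (12/7 + ((6 + 0) + 8)/7)*(1157027/4838) = 322 + (12/7 + (6 + 8)/7)*(1157027/4838) = 322 + (12/7 + (1/7)*14)*(1157027/4838) = 322 + (12/7 + 2)*(1157027/4838) = 322 + (26/7)*(1157027/4838) = 322 + 15041351/16933 = 20493777/16933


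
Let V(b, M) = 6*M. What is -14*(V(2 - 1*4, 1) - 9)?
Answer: 42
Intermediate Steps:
-14*(V(2 - 1*4, 1) - 9) = -14*(6*1 - 9) = -14*(6 - 9) = -14*(-3) = 42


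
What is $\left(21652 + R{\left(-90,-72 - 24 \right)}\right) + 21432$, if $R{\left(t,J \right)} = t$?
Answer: $42994$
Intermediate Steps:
$\left(21652 + R{\left(-90,-72 - 24 \right)}\right) + 21432 = \left(21652 - 90\right) + 21432 = 21562 + 21432 = 42994$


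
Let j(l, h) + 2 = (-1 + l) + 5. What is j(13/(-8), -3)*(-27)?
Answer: -81/8 ≈ -10.125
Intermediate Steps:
j(l, h) = 2 + l (j(l, h) = -2 + ((-1 + l) + 5) = -2 + (4 + l) = 2 + l)
j(13/(-8), -3)*(-27) = (2 + 13/(-8))*(-27) = (2 + 13*(-1/8))*(-27) = (2 - 13/8)*(-27) = (3/8)*(-27) = -81/8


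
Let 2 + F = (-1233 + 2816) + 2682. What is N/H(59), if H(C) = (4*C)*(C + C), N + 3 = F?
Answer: 1065/6962 ≈ 0.15297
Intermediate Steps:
F = 4263 (F = -2 + ((-1233 + 2816) + 2682) = -2 + (1583 + 2682) = -2 + 4265 = 4263)
N = 4260 (N = -3 + 4263 = 4260)
H(C) = 8*C**2 (H(C) = (4*C)*(2*C) = 8*C**2)
N/H(59) = 4260/((8*59**2)) = 4260/((8*3481)) = 4260/27848 = 4260*(1/27848) = 1065/6962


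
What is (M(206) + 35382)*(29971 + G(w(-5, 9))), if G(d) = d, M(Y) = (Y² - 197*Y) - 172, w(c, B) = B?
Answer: 1111178720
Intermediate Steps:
M(Y) = -172 + Y² - 197*Y
(M(206) + 35382)*(29971 + G(w(-5, 9))) = ((-172 + 206² - 197*206) + 35382)*(29971 + 9) = ((-172 + 42436 - 40582) + 35382)*29980 = (1682 + 35382)*29980 = 37064*29980 = 1111178720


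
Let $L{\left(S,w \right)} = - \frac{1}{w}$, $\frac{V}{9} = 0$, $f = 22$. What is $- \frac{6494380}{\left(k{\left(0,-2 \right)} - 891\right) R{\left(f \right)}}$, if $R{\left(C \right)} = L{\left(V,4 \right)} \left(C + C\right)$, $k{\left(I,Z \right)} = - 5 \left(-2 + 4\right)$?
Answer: $- \frac{6494380}{9911} \approx -655.27$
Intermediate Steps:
$V = 0$ ($V = 9 \cdot 0 = 0$)
$k{\left(I,Z \right)} = -10$ ($k{\left(I,Z \right)} = \left(-5\right) 2 = -10$)
$R{\left(C \right)} = - \frac{C}{2}$ ($R{\left(C \right)} = - \frac{1}{4} \left(C + C\right) = \left(-1\right) \frac{1}{4} \cdot 2 C = - \frac{2 C}{4} = - \frac{C}{2}$)
$- \frac{6494380}{\left(k{\left(0,-2 \right)} - 891\right) R{\left(f \right)}} = - \frac{6494380}{\left(-10 - 891\right) \left(\left(- \frac{1}{2}\right) 22\right)} = - \frac{6494380}{\left(-901\right) \left(-11\right)} = - \frac{6494380}{9911}$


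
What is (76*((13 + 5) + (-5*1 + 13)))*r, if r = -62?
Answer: -122512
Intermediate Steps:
(76*((13 + 5) + (-5*1 + 13)))*r = (76*((13 + 5) + (-5*1 + 13)))*(-62) = (76*(18 + (-5 + 13)))*(-62) = (76*(18 + 8))*(-62) = (76*26)*(-62) = 1976*(-62) = -122512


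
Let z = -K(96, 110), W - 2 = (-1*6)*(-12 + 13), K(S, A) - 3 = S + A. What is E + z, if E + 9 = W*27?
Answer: -326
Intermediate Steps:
K(S, A) = 3 + A + S (K(S, A) = 3 + (S + A) = 3 + (A + S) = 3 + A + S)
W = -4 (W = 2 + (-1*6)*(-12 + 13) = 2 - 6*1 = 2 - 6 = -4)
E = -117 (E = -9 - 4*27 = -9 - 108 = -117)
z = -209 (z = -(3 + 110 + 96) = -1*209 = -209)
E + z = -117 - 209 = -326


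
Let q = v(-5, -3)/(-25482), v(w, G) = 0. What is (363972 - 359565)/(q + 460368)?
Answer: 1469/153456 ≈ 0.0095728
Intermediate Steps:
q = 0 (q = 0/(-25482) = 0*(-1/25482) = 0)
(363972 - 359565)/(q + 460368) = (363972 - 359565)/(0 + 460368) = 4407/460368 = 4407*(1/460368) = 1469/153456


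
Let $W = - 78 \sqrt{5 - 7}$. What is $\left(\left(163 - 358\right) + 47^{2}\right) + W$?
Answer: $2014 - 78 i \sqrt{2} \approx 2014.0 - 110.31 i$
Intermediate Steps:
$W = - 78 i \sqrt{2}$ ($W = - 78 \sqrt{-2} = - 78 i \sqrt{2} \approx - 110.31 i$)
$\left(\left(163 - 358\right) + 47^{2}\right) + W = \left(\left(163 - 358\right) + 47^{2}\right) - 78 i \sqrt{2} = \left(\left(163 - 358\right) + 2209\right) - 78 i \sqrt{2} = \left(-195 + 2209\right) - 78 i \sqrt{2} = 2014 - 78 i \sqrt{2}$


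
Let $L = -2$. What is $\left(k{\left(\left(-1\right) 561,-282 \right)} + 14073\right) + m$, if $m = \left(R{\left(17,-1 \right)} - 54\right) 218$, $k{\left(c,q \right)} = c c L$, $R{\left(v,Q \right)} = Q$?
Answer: $-627359$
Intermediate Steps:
$k{\left(c,q \right)} = - 2 c^{2}$ ($k{\left(c,q \right)} = c c \left(-2\right) = c^{2} \left(-2\right) = - 2 c^{2}$)
$m = -11990$ ($m = \left(-1 - 54\right) 218 = \left(-55\right) 218 = -11990$)
$\left(k{\left(\left(-1\right) 561,-282 \right)} + 14073\right) + m = \left(- 2 \left(\left(-1\right) 561\right)^{2} + 14073\right) - 11990 = \left(- 2 \left(-561\right)^{2} + 14073\right) - 11990 = \left(\left(-2\right) 314721 + 14073\right) - 11990 = \left(-629442 + 14073\right) - 11990 = -615369 - 11990 = -627359$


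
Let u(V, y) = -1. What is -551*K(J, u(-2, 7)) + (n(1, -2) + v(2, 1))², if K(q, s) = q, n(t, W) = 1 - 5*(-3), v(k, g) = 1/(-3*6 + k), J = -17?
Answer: 2462977/256 ≈ 9621.0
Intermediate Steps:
v(k, g) = 1/(-18 + k)
n(t, W) = 16 (n(t, W) = 1 + 15 = 16)
-551*K(J, u(-2, 7)) + (n(1, -2) + v(2, 1))² = -551*(-17) + (16 + 1/(-18 + 2))² = 9367 + (16 + 1/(-16))² = 9367 + (16 - 1/16)² = 9367 + (255/16)² = 9367 + 65025/256 = 2462977/256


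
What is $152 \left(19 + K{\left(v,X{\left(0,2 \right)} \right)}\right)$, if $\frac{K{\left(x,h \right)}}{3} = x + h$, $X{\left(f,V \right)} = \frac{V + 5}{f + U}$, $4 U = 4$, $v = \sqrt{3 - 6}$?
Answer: $6080 + 456 i \sqrt{3} \approx 6080.0 + 789.82 i$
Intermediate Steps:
$v = i \sqrt{3}$ ($v = \sqrt{-3} = i \sqrt{3} \approx 1.732 i$)
$U = 1$ ($U = \frac{1}{4} \cdot 4 = 1$)
$X{\left(f,V \right)} = \frac{5 + V}{1 + f}$ ($X{\left(f,V \right)} = \frac{V + 5}{f + 1} = \frac{5 + V}{1 + f}$)
$K{\left(x,h \right)} = 3 h + 3 x$ ($K{\left(x,h \right)} = 3 \left(x + h\right) = 3 \left(h + x\right) = 3 h + 3 x$)
$152 \left(19 + K{\left(v,X{\left(0,2 \right)} \right)}\right) = 152 \left(19 + \left(3 \frac{5 + 2}{1 + 0} + 3 i \sqrt{3}\right)\right) = 152 \left(19 + \left(3 \cdot 1^{-1} \cdot 7 + 3 i \sqrt{3}\right)\right) = 152 \left(19 + \left(3 \cdot 1 \cdot 7 + 3 i \sqrt{3}\right)\right) = 152 \left(19 + \left(3 \cdot 7 + 3 i \sqrt{3}\right)\right) = 152 \left(19 + \left(21 + 3 i \sqrt{3}\right)\right) = 152 \left(40 + 3 i \sqrt{3}\right) = 6080 + 456 i \sqrt{3}$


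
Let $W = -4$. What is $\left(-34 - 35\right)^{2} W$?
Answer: $-19044$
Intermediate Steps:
$\left(-34 - 35\right)^{2} W = \left(-34 - 35\right)^{2} \left(-4\right) = \left(-69\right)^{2} \left(-4\right) = 4761 \left(-4\right) = -19044$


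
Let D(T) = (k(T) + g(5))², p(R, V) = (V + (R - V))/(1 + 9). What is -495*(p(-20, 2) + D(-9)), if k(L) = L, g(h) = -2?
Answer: -58905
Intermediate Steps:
p(R, V) = R/10
D(T) = (-2 + T)² (D(T) = (T - 2)² = (-2 + T)²)
-495*(p(-20, 2) + D(-9)) = -495*((⅒)*(-20) + (-2 - 9)²) = -495*(-2 + (-11)²) = -495*(-2 + 121) = -495*119 = -58905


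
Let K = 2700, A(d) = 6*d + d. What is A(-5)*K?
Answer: -94500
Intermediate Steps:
A(d) = 7*d
A(-5)*K = (7*(-5))*2700 = -35*2700 = -94500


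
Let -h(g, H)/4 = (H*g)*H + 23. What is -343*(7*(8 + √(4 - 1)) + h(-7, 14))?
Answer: -1870036 - 2401*√3 ≈ -1.8742e+6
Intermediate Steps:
h(g, H) = -92 - 4*g*H² (h(g, H) = -4*((H*g)*H + 23) = -4*(g*H² + 23) = -4*(23 + g*H²) = -92 - 4*g*H²)
-343*(7*(8 + √(4 - 1)) + h(-7, 14)) = -343*(7*(8 + √(4 - 1)) + (-92 - 4*(-7)*14²)) = -343*(7*(8 + √3) + (-92 - 4*(-7)*196)) = -343*((56 + 7*√3) + (-92 + 5488)) = -343*((56 + 7*√3) + 5396) = -343*(5452 + 7*√3) = -1870036 - 2401*√3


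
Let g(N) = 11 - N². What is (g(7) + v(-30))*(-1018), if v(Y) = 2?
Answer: 36648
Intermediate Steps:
(g(7) + v(-30))*(-1018) = ((11 - 1*7²) + 2)*(-1018) = ((11 - 1*49) + 2)*(-1018) = ((11 - 49) + 2)*(-1018) = (-38 + 2)*(-1018) = -36*(-1018) = 36648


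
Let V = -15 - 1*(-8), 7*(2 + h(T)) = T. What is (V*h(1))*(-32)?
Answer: -416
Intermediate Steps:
h(T) = -2 + T/7
V = -7 (V = -15 + 8 = -7)
(V*h(1))*(-32) = -7*(-2 + (⅐)*1)*(-32) = -7*(-2 + ⅐)*(-32) = -7*(-13/7)*(-32) = 13*(-32) = -416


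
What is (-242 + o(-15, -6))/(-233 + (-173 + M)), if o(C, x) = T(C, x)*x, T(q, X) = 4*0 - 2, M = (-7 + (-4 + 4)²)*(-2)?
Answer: 115/196 ≈ 0.58673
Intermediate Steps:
M = 14 (M = (-7 + 0²)*(-2) = (-7 + 0)*(-2) = -7*(-2) = 14)
T(q, X) = -2 (T(q, X) = 0 - 2 = -2)
o(C, x) = -2*x
(-242 + o(-15, -6))/(-233 + (-173 + M)) = (-242 - 2*(-6))/(-233 + (-173 + 14)) = (-242 + 12)/(-233 - 159) = -230/(-392) = -230*(-1/392) = 115/196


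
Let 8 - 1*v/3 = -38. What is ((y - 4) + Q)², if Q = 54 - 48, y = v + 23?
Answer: 26569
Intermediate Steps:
v = 138 (v = 24 - 3*(-38) = 24 + 114 = 138)
y = 161 (y = 138 + 23 = 161)
Q = 6
((y - 4) + Q)² = ((161 - 4) + 6)² = (157 + 6)² = 163² = 26569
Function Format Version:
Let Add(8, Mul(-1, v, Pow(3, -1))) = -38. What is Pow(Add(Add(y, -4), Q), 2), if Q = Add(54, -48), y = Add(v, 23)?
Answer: 26569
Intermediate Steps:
v = 138 (v = Add(24, Mul(-3, -38)) = Add(24, 114) = 138)
y = 161 (y = Add(138, 23) = 161)
Q = 6
Pow(Add(Add(y, -4), Q), 2) = Pow(Add(Add(161, -4), 6), 2) = Pow(Add(157, 6), 2) = Pow(163, 2) = 26569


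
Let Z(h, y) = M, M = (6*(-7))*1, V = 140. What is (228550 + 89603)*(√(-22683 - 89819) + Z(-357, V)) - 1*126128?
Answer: -13488554 + 318153*I*√112502 ≈ -1.3489e+7 + 1.0671e+8*I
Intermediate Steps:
M = -42 (M = -42*1 = -42)
Z(h, y) = -42
(228550 + 89603)*(√(-22683 - 89819) + Z(-357, V)) - 1*126128 = (228550 + 89603)*(√(-22683 - 89819) - 42) - 1*126128 = 318153*(√(-112502) - 42) - 126128 = 318153*(I*√112502 - 42) - 126128 = 318153*(-42 + I*√112502) - 126128 = (-13362426 + 318153*I*√112502) - 126128 = -13488554 + 318153*I*√112502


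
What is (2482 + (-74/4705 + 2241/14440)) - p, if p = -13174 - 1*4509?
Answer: 274004721669/13588040 ≈ 20165.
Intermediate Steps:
p = -17683 (p = -13174 - 4509 = -17683)
(2482 + (-74/4705 + 2241/14440)) - p = (2482 + (-74/4705 + 2241/14440)) - 1*(-17683) = (2482 + (-74*1/4705 + 2241*(1/14440))) + 17683 = (2482 + (-74/4705 + 2241/14440)) + 17683 = (2482 + 1895069/13588040) + 17683 = 33727410349/13588040 + 17683 = 274004721669/13588040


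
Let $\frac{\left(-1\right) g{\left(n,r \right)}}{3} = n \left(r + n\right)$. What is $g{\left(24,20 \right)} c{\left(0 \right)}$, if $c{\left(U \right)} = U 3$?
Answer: $0$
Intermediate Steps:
$g{\left(n,r \right)} = - 3 n \left(n + r\right)$ ($g{\left(n,r \right)} = - 3 n \left(r + n\right) = - 3 n \left(n + r\right)$)
$c{\left(U \right)} = 3 U$
$g{\left(24,20 \right)} c{\left(0 \right)} = \left(-3\right) 24 \left(24 + 20\right) 3 \cdot 0 = \left(-3\right) 24 \cdot 44 \cdot 0 = \left(-3168\right) 0 = 0$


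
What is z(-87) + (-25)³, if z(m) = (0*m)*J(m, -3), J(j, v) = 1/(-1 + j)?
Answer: -15625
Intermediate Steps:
z(m) = 0 (z(m) = (0*m)/(-1 + m) = 0/(-1 + m) = 0)
z(-87) + (-25)³ = 0 + (-25)³ = 0 - 15625 = -15625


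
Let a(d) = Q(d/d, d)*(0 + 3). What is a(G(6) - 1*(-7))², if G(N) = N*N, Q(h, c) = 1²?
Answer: 9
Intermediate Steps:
Q(h, c) = 1
G(N) = N²
a(d) = 3 (a(d) = 1*(0 + 3) = 1*3 = 3)
a(G(6) - 1*(-7))² = 3² = 9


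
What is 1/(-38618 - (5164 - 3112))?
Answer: -1/40670 ≈ -2.4588e-5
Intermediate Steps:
1/(-38618 - (5164 - 3112)) = 1/(-38618 - 1*2052) = 1/(-38618 - 2052) = 1/(-40670) = -1/40670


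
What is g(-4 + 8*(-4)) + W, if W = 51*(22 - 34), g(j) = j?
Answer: -648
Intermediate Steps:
W = -612 (W = 51*(-12) = -612)
g(-4 + 8*(-4)) + W = (-4 + 8*(-4)) - 612 = (-4 - 32) - 612 = -36 - 612 = -648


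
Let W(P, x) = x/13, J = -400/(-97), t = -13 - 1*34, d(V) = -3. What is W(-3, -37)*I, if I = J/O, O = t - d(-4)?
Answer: 3700/13871 ≈ 0.26674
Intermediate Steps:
t = -47 (t = -13 - 34 = -47)
J = 400/97 (J = -400*(-1/97) = 400/97 ≈ 4.1237)
O = -44 (O = -47 - 1*(-3) = -47 + 3 = -44)
W(P, x) = x/13 (W(P, x) = x*(1/13) = x/13)
I = -100/1067 (I = (400/97)/(-44) = (400/97)*(-1/44) = -100/1067 ≈ -0.093721)
W(-3, -37)*I = ((1/13)*(-37))*(-100/1067) = -37/13*(-100/1067) = 3700/13871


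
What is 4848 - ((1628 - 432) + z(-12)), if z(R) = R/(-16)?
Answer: 14605/4 ≈ 3651.3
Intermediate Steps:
z(R) = -R/16 (z(R) = R*(-1/16) = -R/16)
4848 - ((1628 - 432) + z(-12)) = 4848 - ((1628 - 432) - 1/16*(-12)) = 4848 - (1196 + 3/4) = 4848 - 1*4787/4 = 4848 - 4787/4 = 14605/4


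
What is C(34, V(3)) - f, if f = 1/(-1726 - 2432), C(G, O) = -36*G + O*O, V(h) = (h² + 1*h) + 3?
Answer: -4153841/4158 ≈ -999.00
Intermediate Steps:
V(h) = 3 + h + h² (V(h) = (h² + h) + 3 = (h + h²) + 3 = 3 + h + h²)
C(G, O) = O² - 36*G (C(G, O) = -36*G + O² = O² - 36*G)
f = -1/4158 (f = 1/(-4158) = -1/4158 ≈ -0.00024050)
C(34, V(3)) - f = ((3 + 3 + 3²)² - 36*34) - 1*(-1/4158) = ((3 + 3 + 9)² - 1224) + 1/4158 = (15² - 1224) + 1/4158 = (225 - 1224) + 1/4158 = -999 + 1/4158 = -4153841/4158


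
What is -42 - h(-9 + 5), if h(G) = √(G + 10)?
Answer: -42 - √6 ≈ -44.449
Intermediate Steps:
h(G) = √(10 + G)
-42 - h(-9 + 5) = -42 - √(10 + (-9 + 5)) = -42 - √(10 - 4) = -42 - √6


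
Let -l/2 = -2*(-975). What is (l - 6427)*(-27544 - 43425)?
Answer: 732896863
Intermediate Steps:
l = -3900 (l = -(-4)*(-975) = -2*1950 = -3900)
(l - 6427)*(-27544 - 43425) = (-3900 - 6427)*(-27544 - 43425) = -10327*(-70969) = 732896863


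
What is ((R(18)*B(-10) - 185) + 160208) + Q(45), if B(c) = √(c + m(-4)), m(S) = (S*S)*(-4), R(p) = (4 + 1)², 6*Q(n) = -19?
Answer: 960119/6 + 25*I*√74 ≈ 1.6002e+5 + 215.06*I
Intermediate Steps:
Q(n) = -19/6 (Q(n) = (⅙)*(-19) = -19/6)
R(p) = 25 (R(p) = 5² = 25)
m(S) = -4*S² (m(S) = S²*(-4) = -4*S²)
B(c) = √(-64 + c) (B(c) = √(c - 4*(-4)²) = √(c - 4*16) = √(c - 64) = √(-64 + c))
((R(18)*B(-10) - 185) + 160208) + Q(45) = ((25*√(-64 - 10) - 185) + 160208) - 19/6 = ((25*√(-74) - 185) + 160208) - 19/6 = ((25*(I*√74) - 185) + 160208) - 19/6 = ((25*I*√74 - 185) + 160208) - 19/6 = ((-185 + 25*I*√74) + 160208) - 19/6 = (160023 + 25*I*√74) - 19/6 = 960119/6 + 25*I*√74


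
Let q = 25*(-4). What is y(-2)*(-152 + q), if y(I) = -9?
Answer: 2268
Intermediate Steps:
q = -100
y(-2)*(-152 + q) = -9*(-152 - 100) = -9*(-252) = 2268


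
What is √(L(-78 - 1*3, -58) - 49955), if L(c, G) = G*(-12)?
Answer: I*√49259 ≈ 221.94*I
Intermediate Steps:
L(c, G) = -12*G
√(L(-78 - 1*3, -58) - 49955) = √(-12*(-58) - 49955) = √(696 - 49955) = √(-49259) = I*√49259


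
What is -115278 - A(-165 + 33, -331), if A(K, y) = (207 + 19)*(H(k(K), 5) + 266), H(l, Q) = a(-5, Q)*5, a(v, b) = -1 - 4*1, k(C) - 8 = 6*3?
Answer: -169744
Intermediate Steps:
k(C) = 26 (k(C) = 8 + 6*3 = 8 + 18 = 26)
a(v, b) = -5 (a(v, b) = -1 - 4 = -5)
H(l, Q) = -25 (H(l, Q) = -5*5 = -25)
A(K, y) = 54466 (A(K, y) = (207 + 19)*(-25 + 266) = 226*241 = 54466)
-115278 - A(-165 + 33, -331) = -115278 - 1*54466 = -115278 - 54466 = -169744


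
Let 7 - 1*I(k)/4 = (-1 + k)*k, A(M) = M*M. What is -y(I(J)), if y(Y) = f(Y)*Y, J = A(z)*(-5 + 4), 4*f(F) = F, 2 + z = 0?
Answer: -676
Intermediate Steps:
z = -2 (z = -2 + 0 = -2)
f(F) = F/4
A(M) = M²
J = -4 (J = (-2)²*(-5 + 4) = 4*(-1) = -4)
I(k) = 28 - 4*k*(-1 + k) (I(k) = 28 - 4*(-1 + k)*k = 28 - 4*k*(-1 + k))
y(Y) = Y²/4 (y(Y) = (Y/4)*Y = Y²/4)
-y(I(J)) = -(28 - 4*(-4)² + 4*(-4))²/4 = -(28 - 4*16 - 16)²/4 = -(28 - 64 - 16)²/4 = -(-52)²/4 = -2704/4 = -1*676 = -676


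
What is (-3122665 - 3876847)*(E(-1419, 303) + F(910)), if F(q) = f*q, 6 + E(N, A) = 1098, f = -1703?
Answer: 10839710264656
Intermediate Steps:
E(N, A) = 1092 (E(N, A) = -6 + 1098 = 1092)
F(q) = -1703*q
(-3122665 - 3876847)*(E(-1419, 303) + F(910)) = (-3122665 - 3876847)*(1092 - 1703*910) = -6999512*(1092 - 1549730) = -6999512*(-1548638) = 10839710264656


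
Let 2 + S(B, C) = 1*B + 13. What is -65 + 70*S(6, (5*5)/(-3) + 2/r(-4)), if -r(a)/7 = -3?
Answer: 1125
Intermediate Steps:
r(a) = 21 (r(a) = -7*(-3) = 21)
S(B, C) = 11 + B (S(B, C) = -2 + (1*B + 13) = -2 + (B + 13) = -2 + (13 + B) = 11 + B)
-65 + 70*S(6, (5*5)/(-3) + 2/r(-4)) = -65 + 70*(11 + 6) = -65 + 70*17 = -65 + 1190 = 1125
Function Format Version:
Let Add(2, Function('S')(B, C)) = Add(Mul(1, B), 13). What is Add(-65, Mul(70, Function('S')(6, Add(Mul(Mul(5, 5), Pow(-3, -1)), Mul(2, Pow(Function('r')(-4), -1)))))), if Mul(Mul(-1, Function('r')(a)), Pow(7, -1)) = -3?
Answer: 1125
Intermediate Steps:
Function('r')(a) = 21 (Function('r')(a) = Mul(-7, -3) = 21)
Function('S')(B, C) = Add(11, B) (Function('S')(B, C) = Add(-2, Add(Mul(1, B), 13)) = Add(-2, Add(B, 13)) = Add(-2, Add(13, B)) = Add(11, B))
Add(-65, Mul(70, Function('S')(6, Add(Mul(Mul(5, 5), Pow(-3, -1)), Mul(2, Pow(Function('r')(-4), -1)))))) = Add(-65, Mul(70, Add(11, 6))) = Add(-65, Mul(70, 17)) = Add(-65, 1190) = 1125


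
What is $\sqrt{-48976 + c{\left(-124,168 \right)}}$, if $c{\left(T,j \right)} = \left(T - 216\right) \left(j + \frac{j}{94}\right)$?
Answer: $\frac{4 i \sqrt{14731774}}{47} \approx 326.66 i$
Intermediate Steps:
$c{\left(T,j \right)} = \frac{95 j \left(-216 + T\right)}{94}$ ($c{\left(T,j \right)} = \left(-216 + T\right) \left(j + j \frac{1}{94}\right) = \left(-216 + T\right) \left(j + \frac{j}{94}\right) = \left(-216 + T\right) \frac{95 j}{94} = \frac{95 j \left(-216 + T\right)}{94}$)
$\sqrt{-48976 + c{\left(-124,168 \right)}} = \sqrt{-48976 + \frac{95}{94} \cdot 168 \left(-216 - 124\right)} = \sqrt{-48976 + \frac{95}{94} \cdot 168 \left(-340\right)} = \sqrt{-48976 - \frac{2713200}{47}} = \sqrt{- \frac{5015072}{47}} = \frac{4 i \sqrt{14731774}}{47}$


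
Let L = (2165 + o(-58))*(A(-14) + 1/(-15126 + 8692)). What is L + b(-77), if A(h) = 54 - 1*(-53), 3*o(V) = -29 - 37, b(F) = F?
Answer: 1474825073/6434 ≈ 2.2922e+5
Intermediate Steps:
o(V) = -22 (o(V) = (-29 - 37)/3 = (1/3)*(-66) = -22)
A(h) = 107 (A(h) = 54 + 53 = 107)
L = 1475320491/6434 (L = (2165 - 22)*(107 + 1/(-15126 + 8692)) = 2143*(107 + 1/(-6434)) = 2143*(107 - 1/6434) = 2143*(688437/6434) = 1475320491/6434 ≈ 2.2930e+5)
L + b(-77) = 1475320491/6434 - 77 = 1474825073/6434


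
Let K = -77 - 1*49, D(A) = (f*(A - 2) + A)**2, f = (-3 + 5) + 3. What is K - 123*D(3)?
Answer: -7998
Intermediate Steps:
f = 5 (f = 2 + 3 = 5)
D(A) = (-10 + 6*A)**2 (D(A) = (5*(A - 2) + A)**2 = (5*(-2 + A) + A)**2 = ((-10 + 5*A) + A)**2 = (-10 + 6*A)**2)
K = -126 (K = -77 - 49 = -126)
K - 123*D(3) = -126 - 492*(-5 + 3*3)**2 = -126 - 492*(-5 + 9)**2 = -126 - 492*4**2 = -126 - 492*16 = -126 - 123*64 = -126 - 7872 = -7998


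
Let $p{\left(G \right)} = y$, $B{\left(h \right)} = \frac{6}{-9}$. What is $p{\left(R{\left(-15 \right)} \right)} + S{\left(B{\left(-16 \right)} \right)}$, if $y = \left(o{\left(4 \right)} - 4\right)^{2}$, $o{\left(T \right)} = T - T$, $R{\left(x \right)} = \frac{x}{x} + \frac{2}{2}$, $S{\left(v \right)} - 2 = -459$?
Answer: $-441$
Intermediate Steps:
$B{\left(h \right)} = - \frac{2}{3}$ ($B{\left(h \right)} = 6 \left(- \frac{1}{9}\right) = - \frac{2}{3}$)
$S{\left(v \right)} = -457$ ($S{\left(v \right)} = 2 - 459 = -457$)
$R{\left(x \right)} = 2$ ($R{\left(x \right)} = 1 + 2 \cdot \frac{1}{2} = 1 + 1 = 2$)
$o{\left(T \right)} = 0$
$y = 16$ ($y = \left(0 - 4\right)^{2} = \left(-4\right)^{2} = 16$)
$p{\left(G \right)} = 16$
$p{\left(R{\left(-15 \right)} \right)} + S{\left(B{\left(-16 \right)} \right)} = 16 - 457 = -441$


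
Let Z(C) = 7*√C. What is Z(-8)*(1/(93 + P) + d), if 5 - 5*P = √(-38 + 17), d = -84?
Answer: 14*(39475*√2 - 84*I*√42)/(√21 + 470*I) ≈ -0.0020535 - 1662.9*I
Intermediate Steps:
P = 1 - I*√21/5 (P = 1 - √(-38 + 17)/5 = 1 - I*√21/5 ≈ 1.0 - 0.91652*I)
Z(-8)*(1/(93 + P) + d) = (7*√(-8))*(1/(93 + (1 - I*√21/5)) - 84) = (7*(2*I*√2))*(1/(94 - I*√21/5) - 84) = (14*I*√2)*(-84 + 1/(94 - I*√21/5)) = 14*I*√2*(-84 + 1/(94 - I*√21/5))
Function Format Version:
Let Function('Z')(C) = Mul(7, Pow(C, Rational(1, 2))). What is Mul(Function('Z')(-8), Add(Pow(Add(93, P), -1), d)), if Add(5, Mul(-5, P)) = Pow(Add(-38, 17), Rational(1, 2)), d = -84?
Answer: Mul(14, Pow(Add(Pow(21, Rational(1, 2)), Mul(470, I)), -1), Add(Mul(39475, Pow(2, Rational(1, 2))), Mul(-84, I, Pow(42, Rational(1, 2))))) ≈ Add(-0.0020535, Mul(-1662.9, I))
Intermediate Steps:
P = Add(1, Mul(Rational(-1, 5), I, Pow(21, Rational(1, 2)))) (P = Add(1, Mul(Rational(-1, 5), Pow(Add(-38, 17), Rational(1, 2)))) = Add(1, Mul(Rational(-1, 5), Pow(-21, Rational(1, 2)))) = Add(1, Mul(Rational(-1, 5), Mul(I, Pow(21, Rational(1, 2))))) = Add(1, Mul(Rational(-1, 5), I, Pow(21, Rational(1, 2)))) ≈ Add(1.0000, Mul(-0.91652, I)))
Mul(Function('Z')(-8), Add(Pow(Add(93, P), -1), d)) = Mul(Mul(7, Pow(-8, Rational(1, 2))), Add(Pow(Add(93, Add(1, Mul(Rational(-1, 5), I, Pow(21, Rational(1, 2))))), -1), -84)) = Mul(Mul(7, Mul(2, I, Pow(2, Rational(1, 2)))), Add(Pow(Add(94, Mul(Rational(-1, 5), I, Pow(21, Rational(1, 2)))), -1), -84)) = Mul(Mul(14, I, Pow(2, Rational(1, 2))), Add(-84, Pow(Add(94, Mul(Rational(-1, 5), I, Pow(21, Rational(1, 2)))), -1))) = Mul(14, I, Pow(2, Rational(1, 2)), Add(-84, Pow(Add(94, Mul(Rational(-1, 5), I, Pow(21, Rational(1, 2)))), -1)))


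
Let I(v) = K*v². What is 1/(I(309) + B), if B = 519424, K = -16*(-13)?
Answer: 1/20379472 ≈ 4.9069e-8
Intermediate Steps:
K = 208
I(v) = 208*v²
1/(I(309) + B) = 1/(208*309² + 519424) = 1/(208*95481 + 519424) = 1/(19860048 + 519424) = 1/20379472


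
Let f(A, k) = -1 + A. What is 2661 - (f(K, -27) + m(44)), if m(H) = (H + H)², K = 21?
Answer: -5103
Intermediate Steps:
m(H) = 4*H² (m(H) = (2*H)² = 4*H²)
2661 - (f(K, -27) + m(44)) = 2661 - ((-1 + 21) + 4*44²) = 2661 - (20 + 4*1936) = 2661 - (20 + 7744) = 2661 - 1*7764 = 2661 - 7764 = -5103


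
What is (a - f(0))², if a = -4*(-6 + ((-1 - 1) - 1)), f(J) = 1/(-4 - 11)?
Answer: 292681/225 ≈ 1300.8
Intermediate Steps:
f(J) = -1/15 (f(J) = 1/(-15) = -1/15)
a = 36 (a = -4*(-6 + (-2 - 1)) = -4*(-6 - 3) = -4*(-9) = 36)
(a - f(0))² = (36 - 1*(-1/15))² = (36 + 1/15)² = (541/15)² = 292681/225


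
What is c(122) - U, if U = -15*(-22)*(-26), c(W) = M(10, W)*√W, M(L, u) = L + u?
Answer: 8580 + 132*√122 ≈ 10038.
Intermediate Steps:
c(W) = √W*(10 + W) (c(W) = (10 + W)*√W = √W*(10 + W))
U = -8580 (U = 330*(-26) = -8580)
c(122) - U = √122*(10 + 122) - 1*(-8580) = √122*132 + 8580 = 132*√122 + 8580 = 8580 + 132*√122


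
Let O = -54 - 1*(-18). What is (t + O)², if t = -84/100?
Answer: 848241/625 ≈ 1357.2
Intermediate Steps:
t = -21/25 (t = -84*1/100 = -21/25 ≈ -0.84000)
O = -36 (O = -54 + 18 = -36)
(t + O)² = (-21/25 - 36)² = (-921/25)² = 848241/625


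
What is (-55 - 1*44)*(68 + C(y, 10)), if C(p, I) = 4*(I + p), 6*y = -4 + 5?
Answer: -10758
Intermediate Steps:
y = 1/6 (y = (-4 + 5)/6 = (1/6)*1 = 1/6 ≈ 0.16667)
C(p, I) = 4*I + 4*p
(-55 - 1*44)*(68 + C(y, 10)) = (-55 - 1*44)*(68 + (4*10 + 4*(1/6))) = (-55 - 44)*(68 + (40 + 2/3)) = -99*(68 + 122/3) = -99*326/3 = -10758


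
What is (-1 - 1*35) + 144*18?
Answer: 2556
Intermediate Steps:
(-1 - 1*35) + 144*18 = (-1 - 35) + 2592 = -36 + 2592 = 2556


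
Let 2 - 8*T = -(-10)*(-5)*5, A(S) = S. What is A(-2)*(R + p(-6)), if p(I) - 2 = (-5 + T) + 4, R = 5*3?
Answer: -95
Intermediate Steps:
T = 63/2 (T = ¼ - (-(-10)*(-5))*5/8 = ¼ - (-5*10)*5/8 = ¼ - (-25)*5/4 = ¼ - ⅛*(-250) = ¼ + 125/4 = 63/2 ≈ 31.500)
R = 15
p(I) = 65/2 (p(I) = 2 + ((-5 + 63/2) + 4) = 2 + (53/2 + 4) = 2 + 61/2 = 65/2)
A(-2)*(R + p(-6)) = -2*(15 + 65/2) = -2*95/2 = -95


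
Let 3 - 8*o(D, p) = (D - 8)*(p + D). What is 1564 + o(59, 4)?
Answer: 4651/4 ≈ 1162.8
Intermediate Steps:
o(D, p) = 3/8 - (-8 + D)*(D + p)/8 (o(D, p) = 3/8 - (D - 8)*(p + D)/8 = 3/8 - (-8 + D)*(D + p)/8)
1564 + o(59, 4) = 1564 + (3/8 + 59 + 4 - 1/8*59**2 - 1/8*59*4) = 1564 + (3/8 + 59 + 4 - 1/8*3481 - 59/2) = 1564 + (3/8 + 59 + 4 - 3481/8 - 59/2) = 1564 - 1605/4 = 4651/4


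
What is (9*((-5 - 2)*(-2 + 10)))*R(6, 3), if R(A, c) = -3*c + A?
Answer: 1512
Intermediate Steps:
R(A, c) = A - 3*c
(9*((-5 - 2)*(-2 + 10)))*R(6, 3) = (9*((-5 - 2)*(-2 + 10)))*(6 - 3*3) = (9*(-7*8))*(6 - 9) = (9*(-56))*(-3) = -504*(-3) = 1512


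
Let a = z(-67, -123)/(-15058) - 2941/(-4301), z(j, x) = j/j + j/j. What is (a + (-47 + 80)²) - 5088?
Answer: -7616140899/1904837 ≈ -3998.3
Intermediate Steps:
z(j, x) = 2 (z(j, x) = 1 + 1 = 2)
a = 1302264/1904837 (a = 2/(-15058) - 2941/(-4301) = 2*(-1/15058) - 2941*(-1/4301) = -1/7529 + 173/253 = 1302264/1904837 ≈ 0.68366)
(a + (-47 + 80)²) - 5088 = (1302264/1904837 + (-47 + 80)²) - 5088 = (1302264/1904837 + 33²) - 5088 = (1302264/1904837 + 1089) - 5088 = 2075669757/1904837 - 5088 = -7616140899/1904837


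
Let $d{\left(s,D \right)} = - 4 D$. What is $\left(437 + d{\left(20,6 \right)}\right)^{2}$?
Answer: $170569$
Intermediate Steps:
$\left(437 + d{\left(20,6 \right)}\right)^{2} = \left(437 - 24\right)^{2} = 413^{2} = 170569$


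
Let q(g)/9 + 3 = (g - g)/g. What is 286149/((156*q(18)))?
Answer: -95383/1404 ≈ -67.937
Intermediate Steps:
q(g) = -27 (q(g) = -27 + 9*((g - g)/g) = -27 + 9*(0/g) = -27 + 9*0 = -27 + 0 = -27)
286149/((156*q(18))) = 286149/((156*(-27))) = 286149/(-4212) = 286149*(-1/4212) = -95383/1404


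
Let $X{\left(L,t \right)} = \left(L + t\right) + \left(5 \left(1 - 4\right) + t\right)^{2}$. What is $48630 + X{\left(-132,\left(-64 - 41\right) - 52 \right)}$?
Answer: $77925$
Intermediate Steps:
$X{\left(L,t \right)} = L + t + \left(-15 + t\right)^{2}$ ($X{\left(L,t \right)} = \left(L + t\right) + \left(5 \left(-3\right) + t\right)^{2} = \left(L + t\right) + \left(-15 + t\right)^{2} = L + t + \left(-15 + t\right)^{2}$)
$48630 + X{\left(-132,\left(-64 - 41\right) - 52 \right)} = 48630 - \left(289 - \left(-15 - 157\right)^{2}\right) = 48630 - \left(289 - 29584\right) = 48630 - -29295 = 48630 + 29295 = 77925$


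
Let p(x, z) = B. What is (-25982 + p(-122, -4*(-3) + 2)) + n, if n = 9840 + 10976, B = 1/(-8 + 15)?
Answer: -36161/7 ≈ -5165.9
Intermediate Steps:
B = 1/7 ≈ 0.14286
n = 20816
p(x, z) = 1/7
(-25982 + p(-122, -4*(-3) + 2)) + n = (-25982 + 1/7) + 20816 = -181873/7 + 20816 = -36161/7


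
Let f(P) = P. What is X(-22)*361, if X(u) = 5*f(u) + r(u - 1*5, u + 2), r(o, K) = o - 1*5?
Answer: -51262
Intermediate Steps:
r(o, K) = -5 + o (r(o, K) = o - 5 = -5 + o)
X(u) = -10 + 6*u (X(u) = 5*u + (-5 + (u - 1*5)) = 5*u + (-5 + (u - 5)) = 5*u + (-5 + (-5 + u)) = 5*u + (-10 + u) = -10 + 6*u)
X(-22)*361 = (-10 + 6*(-22))*361 = (-10 - 132)*361 = -142*361 = -51262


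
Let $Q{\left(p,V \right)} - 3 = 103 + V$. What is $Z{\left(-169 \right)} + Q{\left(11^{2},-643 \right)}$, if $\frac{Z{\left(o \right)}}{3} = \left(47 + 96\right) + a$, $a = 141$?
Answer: $315$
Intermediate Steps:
$Z{\left(o \right)} = 852$ ($Z{\left(o \right)} = 3 \left(\left(47 + 96\right) + 141\right) = 3 \left(143 + 141\right) = 3 \cdot 284 = 852$)
$Q{\left(p,V \right)} = 106 + V$ ($Q{\left(p,V \right)} = 3 + \left(103 + V\right) = 106 + V$)
$Z{\left(-169 \right)} + Q{\left(11^{2},-643 \right)} = 852 + \left(106 - 643\right) = 852 - 537 = 315$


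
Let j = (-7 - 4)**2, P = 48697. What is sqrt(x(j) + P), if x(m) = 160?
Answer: sqrt(48857) ≈ 221.04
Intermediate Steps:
j = 121 (j = (-11)**2 = 121)
sqrt(x(j) + P) = sqrt(160 + 48697) = sqrt(48857)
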